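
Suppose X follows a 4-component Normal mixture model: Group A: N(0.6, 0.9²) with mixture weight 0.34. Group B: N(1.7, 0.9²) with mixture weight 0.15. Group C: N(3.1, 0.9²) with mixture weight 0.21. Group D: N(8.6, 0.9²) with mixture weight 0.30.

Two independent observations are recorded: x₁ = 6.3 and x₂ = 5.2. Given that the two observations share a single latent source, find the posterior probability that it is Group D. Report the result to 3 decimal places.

0.269

P(component k | x) = π_k·f_k(x) / marginal(x), where marginal(x) = Σ_j π_j·f_j(x).
Since both observations come from the same component, the likelihood for component k is f_k(x₁)·f_k(x₂).
  p_A = [8.64272e-10] × [9.41957e-07] = 8.14107e-16
  p_B = [9.41957e-07] × [0.000230489] = 2.17111e-10
  p_C = [0.000797072] × [0.0291354] = 2.3223e-05
  p_D = [0.0169242] × [0.000352881] = 5.97223e-06
Weight by the priors:
  π_A·p_A = 0.34 × 8.14107e-16 = 2.76796e-16
  π_B·p_B = 0.15 × 2.17111e-10 = 3.25666e-11
  π_C·p_C = 0.21 × 2.3223e-05 = 4.87684e-06
  π_D·p_D = 0.30 × 5.97223e-06 = 1.79167e-06
Normaliser: 2.76796e-16 + 3.25666e-11 + 4.87684e-06 + 1.79167e-06 = 6.66854e-06
P(Group D | x₁,x₂) ≈ 0.269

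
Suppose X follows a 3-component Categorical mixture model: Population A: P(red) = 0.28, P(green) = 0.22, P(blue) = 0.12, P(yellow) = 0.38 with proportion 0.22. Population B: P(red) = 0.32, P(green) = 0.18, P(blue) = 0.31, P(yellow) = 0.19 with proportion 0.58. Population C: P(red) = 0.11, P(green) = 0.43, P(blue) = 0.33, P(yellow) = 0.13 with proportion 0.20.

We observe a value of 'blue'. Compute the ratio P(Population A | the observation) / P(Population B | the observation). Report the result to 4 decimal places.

Posterior odds = (w_i f_i(x)) / (w_j f_j(x)); the normalising sum cancels.
Component likelihoods at x = 'blue':
  p_A = 0.12
  p_B = 0.31
  p_C = 0.33
0.0264 / 0.1798 ≈ 0.1468

0.1468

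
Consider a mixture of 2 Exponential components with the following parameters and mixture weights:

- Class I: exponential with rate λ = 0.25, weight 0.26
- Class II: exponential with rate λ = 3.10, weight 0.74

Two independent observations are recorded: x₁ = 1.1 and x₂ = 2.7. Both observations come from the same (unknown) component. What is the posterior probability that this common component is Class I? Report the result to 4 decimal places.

0.9914

P(component k | x) = w_k·f_k(x) / marginal(x), where marginal(x) = Σ_j w_j·f_j(x).
Since both observations come from the same component, the likelihood for component k is f_k(x₁)·f_k(x₂).
  L_I = [0.25·e^(−0.25·1.1) = 0.25·e^(−0.2750) = 0.189893] × [0.127289] = 0.0241713
  L_II = [3.10·e^(−3.10·1.1) = 3.10·e^(−3.4100) = 0.102428] × [0.000718318] = 7.35757e-05
Weight by the priors:
  w_I·L_I = 0.26 × 0.0241713 = 0.00628454
  w_II·L_II = 0.74 × 7.35757e-05 = 5.4446e-05
Denominator: 0.00628454 + 5.4446e-05 = 0.00633899
So the posterior for Class I is 0.00628454 / 0.00633899 ≈ 0.9914.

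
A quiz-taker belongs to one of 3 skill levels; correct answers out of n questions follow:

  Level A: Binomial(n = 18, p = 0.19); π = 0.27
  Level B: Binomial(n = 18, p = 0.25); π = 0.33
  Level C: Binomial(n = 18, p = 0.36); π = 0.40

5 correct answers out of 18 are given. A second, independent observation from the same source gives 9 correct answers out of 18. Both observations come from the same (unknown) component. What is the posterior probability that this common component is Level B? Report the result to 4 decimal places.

Apply Bayes' rule: the posterior for each component is proportional to its prior times its likelihood at x.
Since both observations come from the same component, the likelihood for component k is f_k(x₁)·f_k(x₂).
  f_A = [C(18,5)·0.19^5·0.81^13 = 8568·0.00024761·0.0646108 = 0.137073] × [0.00235485] = 0.000322786
  f_B = [C(18,5)·0.25^5·0.75^13 = 8568·0.000976562·0.0237573 = 0.198781] × [0.013926] = 0.00276823
  f_C = [C(18,5)·0.36^5·0.64^13 = 8568·0.00604662·0.00302231 = 0.156578] × [0.0889523] = 0.013928
Prior × likelihood for each component:
  π_A·f_A = 0.27 × 0.000322786 = 8.71523e-05
  π_B·f_B = 0.33 × 0.00276823 = 0.000913516
  π_C·f_C = 0.40 × 0.013928 = 0.0055712
Marginal: 8.71523e-05 + 0.000913516 + 0.0055712 = 0.00657187
So the posterior for Level B is 0.000913516 / 0.00657187 ≈ 0.1390.

0.1390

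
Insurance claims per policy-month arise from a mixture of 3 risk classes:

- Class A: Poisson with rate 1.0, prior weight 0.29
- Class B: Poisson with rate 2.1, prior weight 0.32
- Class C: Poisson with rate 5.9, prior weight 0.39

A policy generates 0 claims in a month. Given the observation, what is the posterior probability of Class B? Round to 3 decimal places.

0.267

Apply Bayes' rule: the posterior for each component is proportional to its prior times its likelihood at x.
Poisson probabilities:
  L_A = 0.367879
  L_B = 0.122456
  L_C = 0.00273944
Prior × likelihood for each component:
  P(Z=A)·L_A = 0.29 × 0.367879 = 0.106685
  P(Z=B)·L_B = 0.32 × 0.122456 = 0.0391861
  P(Z=C)·L_C = 0.39 × 0.00273944 = 0.00106838
Evidence: 0.106685 + 0.0391861 + 0.00106838 = 0.146939
P(Class B | the observation) = 0.0391861 / 0.146939 ≈ 0.267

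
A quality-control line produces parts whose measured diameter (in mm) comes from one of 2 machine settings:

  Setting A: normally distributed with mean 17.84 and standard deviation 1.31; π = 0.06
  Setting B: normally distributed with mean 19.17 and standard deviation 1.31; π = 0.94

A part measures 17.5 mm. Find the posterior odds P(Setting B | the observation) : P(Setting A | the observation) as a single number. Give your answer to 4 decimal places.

Posterior odds = (π_i f_i(x)) / (π_j f_j(x)); the normalising sum cancels.
Normal densities:
  L_A = (1/(1.31·√(2π)))·exp(−(17.5−17.84)²/(2·1.31²)) = 0.304536·exp(-0.03368) = 0.29445
  L_B = (1/(1.31·√(2π)))·exp(−(17.5−19.17)²/(2·1.31²)) = 0.304536·exp(-0.81257) = 0.135128
Odds = (0.94/0.06) × (0.135128/0.29445) = 15.6667 × 0.458916 ≈ 7.1897

7.1897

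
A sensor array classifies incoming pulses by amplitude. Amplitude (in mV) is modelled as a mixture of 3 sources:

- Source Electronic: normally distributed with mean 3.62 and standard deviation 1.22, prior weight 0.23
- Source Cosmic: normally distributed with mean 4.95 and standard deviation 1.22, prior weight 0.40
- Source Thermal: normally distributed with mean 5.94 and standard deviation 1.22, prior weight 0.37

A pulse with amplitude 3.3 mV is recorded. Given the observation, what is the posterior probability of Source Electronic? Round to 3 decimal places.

P(component k | x) = π_k·f_k(x) / marginal(x), where marginal(x) = Σ_j π_j·f_j(x).
Normal densities:
  L_Electronic = (1/(1.22·√(2π)))·exp(−(3.3−3.62)²/(2·1.22²)) = 0.327002·exp(-0.03440) = 0.315944
  L_Cosmic = (1/(1.22·√(2π)))·exp(−(3.3−4.95)²/(2·1.22²)) = 0.327002·exp(-0.91457) = 0.131026
  L_Thermal = (1/(1.22·√(2π)))·exp(−(3.3−5.94)²/(2·1.22²)) = 0.327002·exp(-2.34131) = 0.0314582
Weight by the priors:
  π_Electronic·L_Electronic = 0.23 × 0.315944 = 0.0726672
  π_Cosmic·L_Cosmic = 0.40 × 0.131026 = 0.0524103
  π_Thermal·L_Thermal = 0.37 × 0.0314582 = 0.0116395
Marginal: 0.0726672 + 0.0524103 + 0.0116395 = 0.136717
P(Source Electronic | data) = 0.0726672 / 0.136717 ≈ 0.532

0.532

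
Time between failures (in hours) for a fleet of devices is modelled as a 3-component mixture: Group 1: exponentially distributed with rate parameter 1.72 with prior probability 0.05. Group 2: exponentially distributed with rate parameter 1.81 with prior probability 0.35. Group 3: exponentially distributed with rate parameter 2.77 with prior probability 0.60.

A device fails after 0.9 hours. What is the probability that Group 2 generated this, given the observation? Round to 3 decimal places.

0.444

By Bayes' theorem, P(k | x) = π_k f_k(x) / Σ_j π_j f_j(x).
Component likelihoods at x = 0.9 hours:
  f_1 = 0.365797
  f_2 = 0.354987
  f_3 = 0.228973
Weight by the priors:
  π_1·f_1 = 0.05 × 0.365797 = 0.0182899
  π_2·f_2 = 0.35 × 0.354987 = 0.124246
  π_3·f_3 = 0.60 × 0.228973 = 0.137384
Sum: 0.0182899 + 0.124246 + 0.137384 = 0.279919
P(Group 2 | the observation) ≈ 0.444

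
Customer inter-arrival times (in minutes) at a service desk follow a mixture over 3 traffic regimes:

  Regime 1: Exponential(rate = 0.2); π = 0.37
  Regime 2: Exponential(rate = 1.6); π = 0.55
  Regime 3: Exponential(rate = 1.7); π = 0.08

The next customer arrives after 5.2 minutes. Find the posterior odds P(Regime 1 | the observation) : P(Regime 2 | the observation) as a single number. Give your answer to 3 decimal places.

Since P(k|x) ∝ w_k f_k(x), the posterior odds are w_i f_i(x) / (w_j f_j(x)).
Evaluate each component's likelihood at the observed value:
  L_1 = 0.2·e^(−0.2·5.2) = 0.2·e^(−1.0400) = 0.0706909
  L_2 = 1.6·e^(−1.6·5.2) = 1.6·e^(−8.3200) = 0.000389753
  L_3 = 1.7·e^(−1.7·5.2) = 1.7·e^(−8.8400) = 0.000246199
Posterior odds = (w_1·L_1) / (w_2·L_2) = (0.37·0.0706909) / (0.55·0.000389753) = 0.0261556 / 0.000214364 ≈ 122.015

122.015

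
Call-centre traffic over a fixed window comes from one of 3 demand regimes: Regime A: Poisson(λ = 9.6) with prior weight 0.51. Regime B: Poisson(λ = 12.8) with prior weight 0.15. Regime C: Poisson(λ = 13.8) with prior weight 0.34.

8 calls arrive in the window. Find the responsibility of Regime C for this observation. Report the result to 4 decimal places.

0.1400

The responsibility of component k is π_k f_k(x) divided by Σ_j π_j f_j(x).
Poisson probabilities:
  p_A = 0.121178
  p_B = 0.0493389
  p_C = 0.0331321
Multiply by the mixture weights:
  π_A·p_A = 0.51 × 0.121178 = 0.0618006
  π_B·p_B = 0.15 × 0.0493389 = 0.00740084
  π_C·p_C = 0.34 × 0.0331321 = 0.0112649
Marginal: 0.0618006 + 0.00740084 + 0.0112649 = 0.0804663
P(Regime C | data) = 0.0112649 / 0.0804663 ≈ 0.1400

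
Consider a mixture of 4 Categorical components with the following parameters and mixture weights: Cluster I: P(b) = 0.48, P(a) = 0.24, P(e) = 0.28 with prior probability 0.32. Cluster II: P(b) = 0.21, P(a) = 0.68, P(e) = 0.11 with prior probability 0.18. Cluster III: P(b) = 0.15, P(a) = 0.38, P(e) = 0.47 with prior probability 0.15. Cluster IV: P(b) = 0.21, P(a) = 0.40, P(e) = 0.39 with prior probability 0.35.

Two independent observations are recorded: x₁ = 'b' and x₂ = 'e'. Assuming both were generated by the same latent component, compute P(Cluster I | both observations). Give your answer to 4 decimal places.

Posterior ∝ prior × likelihood, so P(k | x) ∝ w_k f_k(x); normalise over all components.
Since both observations come from the same component, the likelihood for component k is f_k(x₁)·f_k(x₂).
  f_I = [0.48] × [0.28] = 0.1344
  f_II = [0.21] × [0.11] = 0.0231
  f_III = [0.15] × [0.47] = 0.0705
  f_IV = [0.21] × [0.39] = 0.0819
Multiply by the mixture weights:
  w_I·f_I = 0.32 × 0.1344 = 0.043008
  w_II·f_II = 0.18 × 0.0231 = 0.004158
  w_III·f_III = 0.15 × 0.0705 = 0.010575
  w_IV·f_IV = 0.35 × 0.0819 = 0.028665
Sum: 0.043008 + 0.004158 + 0.010575 + 0.028665 = 0.086406
P(Cluster I | data) ≈ 0.4977

0.4977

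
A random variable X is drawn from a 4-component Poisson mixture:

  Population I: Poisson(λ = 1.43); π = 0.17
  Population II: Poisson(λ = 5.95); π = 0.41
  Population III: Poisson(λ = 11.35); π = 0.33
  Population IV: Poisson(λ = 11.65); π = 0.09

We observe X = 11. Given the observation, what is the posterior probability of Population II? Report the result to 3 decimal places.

Posterior ∝ prior × likelihood, so P(k | x) ∝ P(Z=k) f_k(x); normalise over all components.
Component likelihoods at x = 11:
  p_I = 3.06549e-07
  p_II = 0.0216012
  p_III = 0.118729
  p_IV = 0.117192
Prior × likelihood for each component:
  P(Z=I)·p_I = 0.17 × 3.06549e-07 = 5.21133e-08
  P(Z=II)·p_II = 0.41 × 0.0216012 = 0.00885651
  P(Z=III)·p_III = 0.33 × 0.118729 = 0.0391805
  P(Z=IV)·p_IV = 0.09 × 0.117192 = 0.0105473
Marginal: 5.21133e-08 + 0.00885651 + 0.0391805 + 0.0105473 = 0.0585844
So the posterior for Population II is 0.00885651 / 0.0585844 ≈ 0.151.

0.151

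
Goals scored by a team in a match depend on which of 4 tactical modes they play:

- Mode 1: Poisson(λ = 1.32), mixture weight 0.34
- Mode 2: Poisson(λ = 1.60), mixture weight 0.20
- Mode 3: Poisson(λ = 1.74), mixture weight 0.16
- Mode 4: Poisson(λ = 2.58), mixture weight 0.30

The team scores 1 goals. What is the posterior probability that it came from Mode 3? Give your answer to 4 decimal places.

0.1673

The responsibility of component k is P(Z=k) f_k(x) divided by Σ_j P(Z=j) f_j(x).
Poisson probabilities:
  L_1 = e^(−1.32)·1.32^1/1! = 0.352619
  L_2 = e^(−1.60)·1.60^1/1! = 0.323034
  L_3 = e^(−1.74)·1.74^1/1! = 0.305405
  L_4 = e^(−2.58)·2.58^1/1! = 0.195497
Unnormalised posteriors:
  P(Z=1)·L_1 = 0.34 × 0.352619 = 0.11989
  P(Z=2)·L_2 = 0.20 × 0.323034 = 0.0646069
  P(Z=3)·L_3 = 0.16 × 0.305405 = 0.0488649
  P(Z=4)·L_4 = 0.30 × 0.195497 = 0.0586491
Marginal: 0.11989 + 0.0646069 + 0.0488649 + 0.0586491 = 0.292011
P(Mode 3 | x) ≈ 0.1673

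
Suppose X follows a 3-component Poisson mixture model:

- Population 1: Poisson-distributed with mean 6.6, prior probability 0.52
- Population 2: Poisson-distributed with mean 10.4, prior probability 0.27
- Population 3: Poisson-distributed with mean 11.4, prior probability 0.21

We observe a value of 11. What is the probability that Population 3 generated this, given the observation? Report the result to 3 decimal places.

0.332

Posterior ∝ prior × likelihood, so P(k | x) ∝ w_k f_k(x); normalise over all components.
Component likelihoods at x = 11:
  L_1 = e^(−6.6)·6.6^11/11! = 0.0352764
  L_2 = e^(−10.4)·10.4^11/11! = 0.117368
  L_3 = e^(−11.4)·11.4^11/11! = 0.118533
Unnormalised posteriors:
  w_1·L_1 = 0.52 × 0.0352764 = 0.0183437
  w_2·L_2 = 0.27 × 0.117368 = 0.0316893
  w_3·L_3 = 0.21 × 0.118533 = 0.024892
Normaliser: 0.0183437 + 0.0316893 + 0.024892 = 0.074925
Responsibility of Population 3: 0.024892 / 0.074925 ≈ 0.332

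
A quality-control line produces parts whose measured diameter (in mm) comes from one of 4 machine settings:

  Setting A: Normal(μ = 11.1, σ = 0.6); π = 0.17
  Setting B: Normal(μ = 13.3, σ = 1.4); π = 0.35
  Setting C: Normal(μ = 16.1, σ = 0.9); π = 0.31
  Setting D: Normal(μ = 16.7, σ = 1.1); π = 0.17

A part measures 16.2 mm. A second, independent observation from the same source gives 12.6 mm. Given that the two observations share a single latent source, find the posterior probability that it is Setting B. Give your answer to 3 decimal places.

Apply Bayes' rule: the posterior for each component is proportional to its prior times its likelihood at x.
Since both observations come from the same component, the likelihood for component k is f_k(x₁)·f_k(x₂).
  L_A = [1.36104e-16] × [0.0292138] = 3.97612e-18
  L_B = [0.033346] × [0.251475] = 0.00838568
  L_C = [0.440541] × [0.000230489] = 0.00010154
  L_D = [0.327079] × [0.000348968] = 0.00011414
Unnormalised posteriors:
  π_A·L_A = 0.17 × 3.97612e-18 = 6.7594e-19
  π_B·L_B = 0.35 × 0.00838568 = 0.00293499
  π_C·L_C = 0.31 × 0.00010154 = 3.14774e-05
  π_D·L_D = 0.17 × 0.00011414 = 1.94038e-05
Evidence: 6.7594e-19 + 0.00293499 + 3.14774e-05 + 1.94038e-05 = 0.00298587
Responsibility of Setting B: 0.00293499 / 0.00298587 ≈ 0.983

0.983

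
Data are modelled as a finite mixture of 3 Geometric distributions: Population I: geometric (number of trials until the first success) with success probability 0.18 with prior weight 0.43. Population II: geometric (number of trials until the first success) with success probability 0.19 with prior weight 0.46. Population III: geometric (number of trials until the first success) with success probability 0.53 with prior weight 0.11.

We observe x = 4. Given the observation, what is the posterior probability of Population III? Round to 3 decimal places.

0.064

Posterior ∝ prior × likelihood, so P(k | x) ∝ P(Z=k) f_k(x); normalise over all components.
Component likelihoods at x = 4:
  L_I = 0.18·(1−0.18)^3 = 0.18·0.551368 = 0.0992462
  L_II = 0.19·(1−0.19)^3 = 0.19·0.531441 = 0.100974
  L_III = 0.53·(1−0.53)^3 = 0.53·0.103823 = 0.0550262
Unnormalised posteriors:
  P(Z=I)·L_I = 0.43 × 0.0992462 = 0.0426759
  P(Z=II)·L_II = 0.46 × 0.100974 = 0.0464479
  P(Z=III)·L_III = 0.11 × 0.0550262 = 0.00605288
Evidence: 0.0426759 + 0.0464479 + 0.00605288 = 0.0951767
P(Population III | 4) ≈ 0.064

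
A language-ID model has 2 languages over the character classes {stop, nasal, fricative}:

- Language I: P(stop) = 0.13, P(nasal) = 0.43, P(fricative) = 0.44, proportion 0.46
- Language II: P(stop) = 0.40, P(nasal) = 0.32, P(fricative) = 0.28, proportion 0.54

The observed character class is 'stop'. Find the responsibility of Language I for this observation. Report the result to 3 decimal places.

0.217

The responsibility of component k is π_k f_k(x) divided by Σ_j π_j f_j(x).
Evaluate each component's likelihood at the observed value:
  f_I = 0.13
  f_II = 0.4
Weight by the priors:
  π_I·f_I = 0.46 × 0.13 = 0.0598
  π_II·f_II = 0.54 × 0.4 = 0.216
Sum: 0.0598 + 0.216 = 0.2758
P(Language I | data) ≈ 0.217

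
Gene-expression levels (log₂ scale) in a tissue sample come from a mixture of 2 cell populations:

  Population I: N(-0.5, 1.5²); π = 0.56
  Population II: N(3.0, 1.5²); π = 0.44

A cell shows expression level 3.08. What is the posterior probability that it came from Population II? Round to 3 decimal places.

0.931

Posterior ∝ prior × likelihood, so P(k | x) ∝ π_k f_k(x); normalise over all components.
Evaluate each component's likelihood at the observed value:
  f_I = 0.0154138
  f_II = 0.265584
Weight by the priors:
  π_I·f_I = 0.56 × 0.0154138 = 0.00863172
  π_II·f_II = 0.44 × 0.265584 = 0.116857
Normaliser: 0.00863172 + 0.116857 = 0.125488
Responsibility of Population II: 0.116857 / 0.125488 ≈ 0.931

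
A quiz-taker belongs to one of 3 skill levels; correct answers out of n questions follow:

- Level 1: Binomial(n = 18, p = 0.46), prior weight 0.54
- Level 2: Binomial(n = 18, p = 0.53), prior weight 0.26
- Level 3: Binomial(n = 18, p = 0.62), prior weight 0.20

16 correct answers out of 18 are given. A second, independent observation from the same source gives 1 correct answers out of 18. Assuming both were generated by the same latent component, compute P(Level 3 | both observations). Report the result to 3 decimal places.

Posterior ∝ prior × likelihood, so P(k | x) ∝ P(Z=k) f_k(x); normalise over all components.
Since both observations come from the same component, the likelihood for component k is f_k(x₁)·f_k(x₂).
  f_1 = [0.00017931] × [0.000233735] = 4.1911e-08
  f_2 = [0.00131009] × [2.54221e-05] = 3.33053e-08
  f_3 = [0.0105324] × [8.01651e-07] = 8.44328e-09
Prior × likelihood for each component:
  P(Z=1)·f_1 = 0.54 × 4.1911e-08 = 2.2632e-08
  P(Z=2)·f_2 = 0.26 × 3.33053e-08 = 8.65937e-09
  P(Z=3)·f_3 = 0.20 × 8.44328e-09 = 1.68866e-09
Denominator: 2.2632e-08 + 8.65937e-09 + 1.68866e-09 = 3.298e-08
Responsibility of Level 3: 1.68866e-09 / 3.298e-08 ≈ 0.051

0.051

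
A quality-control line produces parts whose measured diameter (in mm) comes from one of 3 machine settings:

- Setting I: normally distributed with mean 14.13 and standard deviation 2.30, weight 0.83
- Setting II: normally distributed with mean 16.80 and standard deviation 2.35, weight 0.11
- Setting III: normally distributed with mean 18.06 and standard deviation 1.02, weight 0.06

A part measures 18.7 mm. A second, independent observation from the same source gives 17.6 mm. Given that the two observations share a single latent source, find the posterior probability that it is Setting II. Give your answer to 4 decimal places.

Apply Bayes' rule: the posterior for each component is proportional to its prior times its likelihood at x.
Since both observations come from the same component, the likelihood for component k is f_k(x₁)·f_k(x₂).
  L_I = [0.0240927] × [0.0555802] = 0.00133908
  L_II = [0.122432] × [0.160205] = 0.0196143
  L_III = [0.321233] × [0.353302] = 0.113492
Multiply by the mixture weights:
  w_I·L_I = 0.83 × 0.00133908 = 0.00111143
  w_II·L_II = 0.11 × 0.0196143 = 0.00215757
  w_III·L_III = 0.06 × 0.113492 = 0.00680953
Marginal: 0.00111143 + 0.00215757 + 0.00680953 = 0.0100785
P(Setting II | x₁,x₂) = 0.00215757 / 0.0100785 ≈ 0.2141

0.2141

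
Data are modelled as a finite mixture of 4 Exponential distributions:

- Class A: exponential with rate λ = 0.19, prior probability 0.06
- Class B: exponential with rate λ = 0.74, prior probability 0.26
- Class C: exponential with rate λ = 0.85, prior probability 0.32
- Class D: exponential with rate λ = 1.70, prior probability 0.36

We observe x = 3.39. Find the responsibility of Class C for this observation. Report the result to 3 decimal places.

Posterior ∝ prior × likelihood, so P(k | x) ∝ π_k f_k(x); normalise over all components.
Exponential densities:
  p_A = 0.19·e^(−0.19·3.39) = 0.19·e^(−0.6441) = 0.0997756
  p_B = 0.74·e^(−0.74·3.39) = 0.74·e^(−2.5086) = 0.0602227
  p_C = 0.85·e^(−0.85·3.39) = 0.85·e^(−2.8815) = 0.047643
  p_D = 1.70·e^(−1.70·3.39) = 1.70·e^(−5.7630) = 0.00534084
Prior × likelihood for each component:
  π_A·p_A = 0.06 × 0.0997756 = 0.00598654
  π_B·p_B = 0.26 × 0.0602227 = 0.0156579
  π_C·p_C = 0.32 × 0.047643 = 0.0152458
  π_D·p_D = 0.36 × 0.00534084 = 0.0019227
Evidence: 0.00598654 + 0.0156579 + 0.0152458 + 0.0019227 = 0.0388129
So the posterior for Class C is 0.0152458 / 0.0388129 ≈ 0.393.

0.393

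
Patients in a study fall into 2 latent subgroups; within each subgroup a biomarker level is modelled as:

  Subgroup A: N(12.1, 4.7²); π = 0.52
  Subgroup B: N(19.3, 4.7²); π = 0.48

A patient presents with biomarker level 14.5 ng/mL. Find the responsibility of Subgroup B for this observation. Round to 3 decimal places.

0.384

By Bayes' theorem, P(k | x) = w_k f_k(x) / Σ_j w_j f_j(x).
Component likelihoods at x = 14.5 ng/mL:
  L_A = (1/(4.7·√(2π)))·exp(−(14.5−12.1)²/(2·4.7²)) = 0.084881·exp(-0.13038) = 0.0745059
  L_B = (1/(4.7·√(2π)))·exp(−(14.5−19.3)²/(2·4.7²)) = 0.084881·exp(-0.52150) = 0.0503879
Unnormalised posteriors:
  w_A·L_A = 0.52 × 0.0745059 = 0.0387431
  w_B·L_B = 0.48 × 0.0503879 = 0.0241862
Evidence: 0.0387431 + 0.0241862 = 0.0629293
P(Subgroup B | the observation) = 0.0241862 / 0.0629293 ≈ 0.384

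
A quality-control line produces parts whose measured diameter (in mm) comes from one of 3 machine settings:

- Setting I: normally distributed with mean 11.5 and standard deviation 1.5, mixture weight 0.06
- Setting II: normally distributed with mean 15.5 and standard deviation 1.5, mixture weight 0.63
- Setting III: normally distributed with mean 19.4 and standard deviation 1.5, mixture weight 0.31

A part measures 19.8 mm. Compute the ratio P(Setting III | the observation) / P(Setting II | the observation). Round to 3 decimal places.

28.910

Since P(k|x) ∝ π_k f_k(x), the posterior odds are π_i f_i(x) / (π_j f_j(x)).
Evaluate each component's likelihood at the observed value:
  L_I = (1/(1.5·√(2π)))·exp(−(19.8−11.5)²/(2·1.5²)) = 0.265962·exp(-15.30889) = 5.97383e-08
  L_II = (1/(1.5·√(2π)))·exp(−(19.8−15.5)²/(2·1.5²)) = 0.265962·exp(-4.10889) = 0.00436869
  L_III = (1/(1.5·√(2π)))·exp(−(19.8−19.4)²/(2·1.5²)) = 0.265962·exp(-0.03556) = 0.256671
Odds = (0.31/0.63) × (0.256671/0.00436869) = 0.492063 × 58.7525 ≈ 28.910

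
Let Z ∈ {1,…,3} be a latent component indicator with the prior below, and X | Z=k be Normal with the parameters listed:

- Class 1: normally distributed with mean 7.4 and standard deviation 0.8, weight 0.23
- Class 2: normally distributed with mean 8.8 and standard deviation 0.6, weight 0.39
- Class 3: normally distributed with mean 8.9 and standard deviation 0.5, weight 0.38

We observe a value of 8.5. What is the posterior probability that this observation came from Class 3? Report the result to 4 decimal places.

By Bayes' theorem, P(k | x) = w_k f_k(x) / Σ_j w_j f_j(x).
Component likelihoods at x = 8.5:
  f_1 = (1/(0.8·√(2π)))·exp(−(8.5−7.4)²/(2·0.8²)) = 0.498678·exp(-0.94531) = 0.193765
  f_2 = (1/(0.6·√(2π)))·exp(−(8.5−8.8)²/(2·0.6²)) = 0.664904·exp(-0.12500) = 0.586776
  f_3 = (1/(0.5·√(2π)))·exp(−(8.5−8.9)²/(2·0.5²)) = 0.797885·exp(-0.32000) = 0.579383
Unnormalised posteriors:
  w_1·f_1 = 0.23 × 0.193765 = 0.044566
  w_2·f_2 = 0.39 × 0.586776 = 0.228842
  w_3·f_3 = 0.38 × 0.579383 = 0.220166
Sum: 0.044566 + 0.228842 + 0.220166 = 0.493574
Responsibility of Class 3: 0.220166 / 0.493574 ≈ 0.4461

0.4461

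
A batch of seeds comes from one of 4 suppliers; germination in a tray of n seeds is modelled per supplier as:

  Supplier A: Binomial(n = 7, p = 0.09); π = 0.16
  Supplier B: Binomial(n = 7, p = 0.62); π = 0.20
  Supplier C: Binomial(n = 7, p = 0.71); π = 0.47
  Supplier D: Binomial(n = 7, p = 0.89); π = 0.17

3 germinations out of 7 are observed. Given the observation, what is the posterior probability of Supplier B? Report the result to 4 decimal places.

By Bayes' theorem, P(k | x) = P(Z=k) f_k(x) / Σ_j P(Z=j) f_j(x).
Binomial probabilities:
  f_A = 0.0174969
  f_B = 0.173931
  f_C = 0.0886003
  f_D = 0.00361251
Weight by the priors:
  P(Z=A)·f_A = 0.16 × 0.0174969 = 0.0027995
  P(Z=B)·f_B = 0.20 × 0.173931 = 0.0347862
  P(Z=C)·f_C = 0.47 × 0.0886003 = 0.0416421
  P(Z=D)·f_D = 0.17 × 0.00361251 = 0.000614126
Sum: 0.0027995 + 0.0347862 + 0.0416421 + 0.000614126 = 0.079842
P(Supplier B | x) = 0.0347862 / 0.079842 ≈ 0.4357

0.4357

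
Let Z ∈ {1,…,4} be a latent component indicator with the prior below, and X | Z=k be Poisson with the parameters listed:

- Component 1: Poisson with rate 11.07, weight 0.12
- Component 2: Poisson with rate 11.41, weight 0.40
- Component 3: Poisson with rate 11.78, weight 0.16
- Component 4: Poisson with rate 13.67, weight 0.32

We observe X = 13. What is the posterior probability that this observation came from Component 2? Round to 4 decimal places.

The responsibility of component k is w_k f_k(x) divided by Σ_j w_j f_j(x).
Component likelihoods at x = 13:
  f_1 = e^(−11.07)·11.07^13/13! = 0.093756
  f_2 = e^(−11.41)·11.41^13/13! = 0.0988856
  f_3 = e^(−11.78)·11.78^13/13! = 0.103424
  f_4 = e^(−13.67)·13.67^13/13! = 0.10812
Unnormalised posteriors:
  w_1·f_1 = 0.12 × 0.093756 = 0.0112507
  w_2·f_2 = 0.40 × 0.0988856 = 0.0395542
  w_3·f_3 = 0.16 × 0.103424 = 0.0165478
  w_4·f_4 = 0.32 × 0.10812 = 0.0345983
Denominator: 0.0112507 + 0.0395542 + 0.0165478 + 0.0345983 = 0.101951
So the posterior for Component 2 is 0.0395542 / 0.101951 ≈ 0.3880.

0.3880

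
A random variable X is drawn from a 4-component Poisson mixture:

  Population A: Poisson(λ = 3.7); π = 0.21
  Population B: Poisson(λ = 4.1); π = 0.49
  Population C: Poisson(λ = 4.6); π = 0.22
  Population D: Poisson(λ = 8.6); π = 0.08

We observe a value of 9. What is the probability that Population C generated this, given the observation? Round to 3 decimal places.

Apply Bayes' rule: the posterior for each component is proportional to its prior times its likelihood at x.
Poisson probabilities:
  p_A = 0.00885448
  p_B = 0.0149515
  p_C = 0.0255448
  p_D = 0.130554
Multiply by the mixture weights:
  π_A·p_A = 0.21 × 0.00885448 = 0.00185944
  π_B·p_B = 0.49 × 0.0149515 = 0.00732623
  π_C·p_C = 0.22 × 0.0255448 = 0.00561986
  π_D·p_D = 0.08 × 0.130554 = 0.0104443
Denominator: 0.00185944 + 0.00732623 + 0.00561986 + 0.0104443 = 0.0252499
So the posterior for Population C is 0.00561986 / 0.0252499 ≈ 0.223.

0.223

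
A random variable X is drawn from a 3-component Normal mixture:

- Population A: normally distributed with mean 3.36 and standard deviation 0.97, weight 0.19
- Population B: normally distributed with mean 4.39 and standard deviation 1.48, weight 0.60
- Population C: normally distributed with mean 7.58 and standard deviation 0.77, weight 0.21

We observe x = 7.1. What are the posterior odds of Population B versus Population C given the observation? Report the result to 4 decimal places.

0.3377

Since P(k|x) ∝ P(Z=k) f_k(x), the posterior odds are P(Z=i) f_i(x) / (P(Z=j) f_j(x)).
Evaluate each component's likelihood at the observed value:
  f_A = (1/(0.97·√(2π)))·exp(−(7.1−3.36)²/(2·0.97²)) = 0.411281·exp(-7.43310) = 0.000243212
  f_B = (1/(1.48·√(2π)))·exp(−(7.1−4.39)²/(2·1.48²)) = 0.269556·exp(-1.67643) = 0.0504179
  f_C = (1/(0.77·√(2π)))·exp(−(7.1−7.58)²/(2·0.77²)) = 0.518107·exp(-0.19430) = 0.426615
Posterior odds = (P(Z=B)·f_B) / (P(Z=C)·f_C) = (0.60·0.0504179) / (0.21·0.426615) = 0.0302507 / 0.0895892 ≈ 0.3377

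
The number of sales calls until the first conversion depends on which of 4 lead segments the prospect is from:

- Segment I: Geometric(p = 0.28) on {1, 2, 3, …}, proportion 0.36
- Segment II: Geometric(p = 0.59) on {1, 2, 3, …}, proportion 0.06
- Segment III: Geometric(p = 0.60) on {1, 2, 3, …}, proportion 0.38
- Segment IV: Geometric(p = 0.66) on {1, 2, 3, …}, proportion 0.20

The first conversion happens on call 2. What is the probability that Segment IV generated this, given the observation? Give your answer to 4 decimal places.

P(component k | x) = P(Z=k)·f_k(x) / marginal(x), where marginal(x) = Σ_j P(Z=j)·f_j(x).
Evaluate each component's likelihood at the observed value:
  L_I = 0.28·(1−0.28)^1 = 0.28·0.72 = 0.2016
  L_II = 0.59·(1−0.59)^1 = 0.59·0.41 = 0.2419
  L_III = 0.60·(1−0.60)^1 = 0.60·0.4 = 0.24
  L_IV = 0.66·(1−0.66)^1 = 0.66·0.34 = 0.2244
Prior × likelihood for each component:
  P(Z=I)·L_I = 0.36 × 0.2016 = 0.072576
  P(Z=II)·L_II = 0.06 × 0.2419 = 0.014514
  P(Z=III)·L_III = 0.38 × 0.24 = 0.0912
  P(Z=IV)·L_IV = 0.20 × 0.2244 = 0.04488
Evidence: 0.072576 + 0.014514 + 0.0912 + 0.04488 = 0.22317
P(Segment IV | x) ≈ 0.2011

0.2011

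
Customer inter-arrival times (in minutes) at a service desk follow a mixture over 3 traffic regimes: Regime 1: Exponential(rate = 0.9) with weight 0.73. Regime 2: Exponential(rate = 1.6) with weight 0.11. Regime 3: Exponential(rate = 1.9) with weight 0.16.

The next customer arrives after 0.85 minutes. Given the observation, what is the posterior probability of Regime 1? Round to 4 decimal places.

The responsibility of component k is w_k f_k(x) divided by Σ_j w_j f_j(x).
Component likelihoods at x = 0.85 minutes:
  p_1 = 0.9·e^(−0.9·0.85) = 0.9·e^(−0.7650) = 0.418801
  p_2 = 1.6·e^(−1.6·0.85) = 1.6·e^(−1.3600) = 0.410657
  p_3 = 1.9·e^(−1.9·0.85) = 1.9·e^(−1.6150) = 0.377892
Multiply by the mixture weights:
  w_1·p_1 = 0.73 × 0.418801 = 0.305724
  w_2·p_2 = 0.11 × 0.410657 = 0.0451723
  w_3·p_3 = 0.16 × 0.377892 = 0.0604628
Sum: 0.305724 + 0.0451723 + 0.0604628 = 0.411359
Responsibility of Regime 1: 0.305724 / 0.411359 ≈ 0.7432

0.7432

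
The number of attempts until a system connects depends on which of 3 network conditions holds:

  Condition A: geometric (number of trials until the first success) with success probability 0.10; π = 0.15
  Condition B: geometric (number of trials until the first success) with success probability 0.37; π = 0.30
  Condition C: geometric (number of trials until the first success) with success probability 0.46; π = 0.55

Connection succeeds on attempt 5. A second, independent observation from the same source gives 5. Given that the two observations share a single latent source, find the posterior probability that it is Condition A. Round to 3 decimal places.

P(component k | x) = w_k·f_k(x) / marginal(x), where marginal(x) = Σ_j w_j·f_j(x).
Since both observations come from the same component, the likelihood for component k is f_k(x₁)·f_k(x₂).
  p_A = [0.10·(1−0.10)^4 = 0.10·0.6561 = 0.06561] × [0.06561] = 0.00430467
  p_B = [0.37·(1−0.37)^4 = 0.37·0.15753 = 0.058286] × [0.058286] = 0.00339725
  p_C = [0.46·(1−0.46)^4 = 0.46·0.0850306 = 0.0391141] × [0.0391141] = 0.00152991
Prior × likelihood for each component:
  w_A·p_A = 0.15 × 0.00430467 = 0.000645701
  w_B·p_B = 0.30 × 0.00339725 = 0.00101918
  w_C·p_C = 0.55 × 0.00152991 = 0.00084145
Marginal: 0.000645701 + 0.00101918 + 0.00084145 = 0.00250633
So the posterior for Condition A is 0.000645701 / 0.00250633 ≈ 0.258.

0.258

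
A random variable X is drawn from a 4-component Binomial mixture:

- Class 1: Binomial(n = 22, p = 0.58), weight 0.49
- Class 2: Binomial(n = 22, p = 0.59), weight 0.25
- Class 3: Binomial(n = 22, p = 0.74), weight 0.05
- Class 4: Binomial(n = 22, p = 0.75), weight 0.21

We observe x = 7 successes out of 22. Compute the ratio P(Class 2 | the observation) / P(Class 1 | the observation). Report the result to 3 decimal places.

0.401

Since P(k|x) ∝ π_k f_k(x), the posterior odds are π_i f_i(x) / (π_j f_j(x)).
Component likelihoods at x = 7 successes out of 22:
  L_1 = C(22,7)·0.58^7·0.42^15 = 170544·0.0220798·2.23223e-06 = 0.00840566
  L_2 = C(22,7)·0.59^7·0.41^15 = 170544·0.0248865·1.5551e-06 = 0.00660022
  L_3 = C(22,7)·0.74^7·0.26^15 = 170544·0.121513·1.67726e-09 = 3.47583e-05
  L_4 = C(22,7)·0.75^7·0.25^15 = 170544·0.133484·9.31323e-10 = 2.12014e-05
0.00165005 / 0.00411877 ≈ 0.401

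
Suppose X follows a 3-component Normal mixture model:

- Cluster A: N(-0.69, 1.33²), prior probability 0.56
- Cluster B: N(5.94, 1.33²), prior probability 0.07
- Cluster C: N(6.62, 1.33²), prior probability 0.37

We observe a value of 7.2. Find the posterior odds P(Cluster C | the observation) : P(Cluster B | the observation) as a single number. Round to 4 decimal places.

7.5283

The posterior odds equal the prior odds times the likelihood ratio: (π_i/π_j)·(f_i(x)/f_j(x)).
Normal densities:
  f_A = 6.84059e-09
  f_B = 0.191499
  f_C = 0.272749
Odds = (0.37/0.07) × (0.272749/0.191499) = 5.28571 × 1.42428 ≈ 7.5283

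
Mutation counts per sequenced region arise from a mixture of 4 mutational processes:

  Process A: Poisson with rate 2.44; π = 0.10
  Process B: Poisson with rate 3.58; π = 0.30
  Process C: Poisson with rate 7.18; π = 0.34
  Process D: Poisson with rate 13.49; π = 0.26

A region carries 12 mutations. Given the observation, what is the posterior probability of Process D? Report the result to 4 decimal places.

0.7275

Posterior ∝ prior × likelihood, so P(k | x) ∝ π_k f_k(x); normalise over all components.
Evaluate each component's likelihood at the observed value:
  f_A = e^(−2.44)·2.44^12/12! = 8.10331e-06
  f_B = e^(−3.58)·3.58^12/12! = 0.00025792
  f_C = e^(−7.18)·7.18^12/12! = 0.0298485
  f_D = e^(−13.49)·13.49^12/12! = 0.104996
Multiply by the mixture weights:
  π_A·f_A = 0.10 × 8.10331e-06 = 8.10331e-07
  π_B·f_B = 0.30 × 0.00025792 = 7.7376e-05
  π_C·f_C = 0.34 × 0.0298485 = 0.0101485
  π_D·f_D = 0.26 × 0.104996 = 0.027299
Marginal: 8.10331e-07 + 7.7376e-05 + 0.0101485 + 0.027299 = 0.0375257
P(Process D | 12 mutations) ≈ 0.7275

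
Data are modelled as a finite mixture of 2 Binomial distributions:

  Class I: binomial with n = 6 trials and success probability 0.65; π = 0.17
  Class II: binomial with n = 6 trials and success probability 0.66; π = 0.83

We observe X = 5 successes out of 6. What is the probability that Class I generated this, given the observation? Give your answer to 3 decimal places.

By Bayes' theorem, P(k | x) = w_k f_k(x) / Σ_j w_j f_j(x).
Component likelihoods at x = 5 successes out of 6:
  f_I = 0.243661
  f_II = 0.255476
Weight by the priors:
  w_I·f_I = 0.17 × 0.243661 = 0.0414224
  w_II·f_II = 0.83 × 0.255476 = 0.212045
Marginal: 0.0414224 + 0.212045 = 0.253467
Responsibility of Class I: 0.0414224 / 0.253467 ≈ 0.163

0.163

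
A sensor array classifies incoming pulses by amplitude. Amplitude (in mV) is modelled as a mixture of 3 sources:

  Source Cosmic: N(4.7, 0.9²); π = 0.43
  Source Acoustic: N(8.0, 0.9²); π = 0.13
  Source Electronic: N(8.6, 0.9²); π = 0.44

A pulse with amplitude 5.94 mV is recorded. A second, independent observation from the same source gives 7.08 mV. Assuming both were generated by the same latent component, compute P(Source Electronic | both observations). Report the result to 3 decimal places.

0.112

Posterior ∝ prior × likelihood, so P(k | x) ∝ π_k f_k(x); normalise over all components.
Since both observations come from the same component, the likelihood for component k is f_k(x₁)·f_k(x₂).
  p_Cosmic = [0.171579] × [0.0134319] = 0.00230463
  p_Acoustic = [0.0322872] × [0.262883] = 0.00848775
  p_Electronic = [0.00562108] × [0.106485] = 0.00059856
Unnormalised posteriors:
  π_Cosmic·p_Cosmic = 0.43 × 0.00230463 = 0.000990991
  π_Acoustic·p_Acoustic = 0.13 × 0.00848775 = 0.00110341
  π_Electronic·p_Electronic = 0.44 × 0.00059856 = 0.000263367
Denominator: 0.000990991 + 0.00110341 + 0.000263367 = 0.00235777
P(Source Electronic | x) = 0.000263367 / 0.00235777 ≈ 0.112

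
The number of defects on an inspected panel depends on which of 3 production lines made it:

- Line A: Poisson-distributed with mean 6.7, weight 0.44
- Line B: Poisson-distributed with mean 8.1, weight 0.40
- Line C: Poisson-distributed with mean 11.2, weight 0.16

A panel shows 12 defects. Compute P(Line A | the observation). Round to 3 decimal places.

Apply Bayes' rule: the posterior for each component is proportional to its prior times its likelihood at x.
Evaluate each component's likelihood at the observed value:
  p_A = e^(−6.7)·6.7^12/12! = 0.0210275
  p_B = e^(−8.1)·8.1^12/12! = 0.0505473
  p_C = e^(−11.2)·11.2^12/12! = 0.11122
Multiply by the mixture weights:
  w_A·p_A = 0.44 × 0.0210275 = 0.0092521
  w_B·p_B = 0.40 × 0.0505473 = 0.0202189
  w_C·p_C = 0.16 × 0.11122 = 0.0177951
Denominator: 0.0092521 + 0.0202189 + 0.0177951 = 0.0472661
So the posterior for Line A is 0.0092521 / 0.0472661 ≈ 0.196.

0.196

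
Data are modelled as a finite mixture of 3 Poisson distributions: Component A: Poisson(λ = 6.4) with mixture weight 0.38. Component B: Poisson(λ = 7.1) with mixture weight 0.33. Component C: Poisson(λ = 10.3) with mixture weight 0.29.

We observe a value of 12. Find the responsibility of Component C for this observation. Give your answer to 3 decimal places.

P(component k | x) = π_k·f_k(x) / marginal(x), where marginal(x) = Σ_j π_j·f_j(x).
Component likelihoods at x = 12:
  f_A = 0.0163809
  f_B = 0.0282665
  f_C = 0.10011
Prior × likelihood for each component:
  π_A·f_A = 0.38 × 0.0163809 = 0.00622475
  π_B·f_B = 0.33 × 0.0282665 = 0.00932795
  π_C·f_C = 0.29 × 0.10011 = 0.0290318
Evidence: 0.00622475 + 0.00932795 + 0.0290318 = 0.0445845
P(Component C | the observation) ≈ 0.651

0.651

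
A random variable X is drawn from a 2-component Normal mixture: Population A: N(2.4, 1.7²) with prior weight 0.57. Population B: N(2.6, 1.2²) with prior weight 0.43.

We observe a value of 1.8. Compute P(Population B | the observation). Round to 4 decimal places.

The responsibility of component k is w_k f_k(x) divided by Σ_j w_j f_j(x).
Normal densities:
  L_A = (1/(1.7·√(2π)))·exp(−(1.8−2.4)²/(2·1.7²)) = 0.234672·exp(-0.06228) = 0.220502
  L_B = (1/(1.2·√(2π)))·exp(−(1.8−2.6)²/(2·1.2²)) = 0.332452·exp(-0.22222) = 0.266207
Prior × likelihood for each component:
  w_A·L_A = 0.57 × 0.220502 = 0.125686
  w_B·L_B = 0.43 × 0.266207 = 0.114469
Denominator: 0.125686 + 0.114469 = 0.240155
So the posterior for Population B is 0.114469 / 0.240155 ≈ 0.4766.

0.4766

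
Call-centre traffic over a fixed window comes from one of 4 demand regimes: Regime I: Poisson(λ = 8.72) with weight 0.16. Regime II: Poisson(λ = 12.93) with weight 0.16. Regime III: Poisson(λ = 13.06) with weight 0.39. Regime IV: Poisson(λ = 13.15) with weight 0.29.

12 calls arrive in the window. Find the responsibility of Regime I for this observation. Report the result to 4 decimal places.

0.1030

By Bayes' theorem, P(k | x) = w_k f_k(x) / Σ_j w_j f_j(x).
Poisson probabilities:
  f_I = e^(−8.72)·8.72^12/12! = 0.065889
  f_II = e^(−12.93)·12.93^12/12! = 0.110514
  f_III = e^(−13.06)·13.06^12/12! = 0.10942
  f_IV = e^(−13.15)·13.15^12/12! = 0.108592
Multiply by the mixture weights:
  w_I·f_I = 0.16 × 0.065889 = 0.0105422
  w_II·f_II = 0.16 × 0.110514 = 0.0176823
  w_III·f_III = 0.39 × 0.10942 = 0.0426737
  w_IV·f_IV = 0.29 × 0.108592 = 0.0314918
Normaliser: 0.0105422 + 0.0176823 + 0.0426737 + 0.0314918 = 0.10239
P(Regime I | data) = 0.0105422 / 0.10239 ≈ 0.1030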